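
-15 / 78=-5 / 26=-0.19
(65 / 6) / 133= 65 / 798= 0.08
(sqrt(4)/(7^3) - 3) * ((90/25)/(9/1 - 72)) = 2054/12005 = 0.17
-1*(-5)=5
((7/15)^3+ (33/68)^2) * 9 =5261407/1734000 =3.03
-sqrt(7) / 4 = -0.66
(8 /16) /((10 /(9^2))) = 81 /20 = 4.05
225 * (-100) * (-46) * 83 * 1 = 85905000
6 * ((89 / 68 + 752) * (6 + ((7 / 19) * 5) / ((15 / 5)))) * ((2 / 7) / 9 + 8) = 1628630575 / 6783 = 240104.76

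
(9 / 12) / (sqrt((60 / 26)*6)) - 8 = -8 +sqrt(65) / 40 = -7.80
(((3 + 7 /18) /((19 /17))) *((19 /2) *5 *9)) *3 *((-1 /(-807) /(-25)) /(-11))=1037 /59180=0.02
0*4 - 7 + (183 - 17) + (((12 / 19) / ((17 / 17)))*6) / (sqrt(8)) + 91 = 18*sqrt(2) / 19 + 250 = 251.34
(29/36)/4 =29/144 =0.20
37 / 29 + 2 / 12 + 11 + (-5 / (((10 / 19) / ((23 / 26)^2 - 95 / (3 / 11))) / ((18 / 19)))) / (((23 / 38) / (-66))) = -230679196547 / 676338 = -341070.88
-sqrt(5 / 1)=-sqrt(5)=-2.24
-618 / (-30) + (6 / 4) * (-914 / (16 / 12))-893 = -38013 / 20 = -1900.65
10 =10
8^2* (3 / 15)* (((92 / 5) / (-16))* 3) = -1104 / 25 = -44.16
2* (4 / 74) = 4 / 37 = 0.11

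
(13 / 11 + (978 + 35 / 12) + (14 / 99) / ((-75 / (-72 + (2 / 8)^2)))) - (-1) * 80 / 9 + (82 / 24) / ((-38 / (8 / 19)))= 21252235427 / 21443400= 991.09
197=197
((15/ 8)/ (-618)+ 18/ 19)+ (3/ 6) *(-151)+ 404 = 10315561/ 31312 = 329.44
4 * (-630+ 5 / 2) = -2510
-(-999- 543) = 1542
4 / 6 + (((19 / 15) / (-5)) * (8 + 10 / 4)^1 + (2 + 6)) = 901 / 150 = 6.01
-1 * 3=-3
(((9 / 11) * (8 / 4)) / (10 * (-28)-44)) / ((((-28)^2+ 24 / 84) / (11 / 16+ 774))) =-17353 / 3478464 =-0.00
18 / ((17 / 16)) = 288 / 17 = 16.94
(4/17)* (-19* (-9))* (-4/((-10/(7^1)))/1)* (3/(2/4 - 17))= -19152/935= -20.48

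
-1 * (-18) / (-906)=-3 / 151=-0.02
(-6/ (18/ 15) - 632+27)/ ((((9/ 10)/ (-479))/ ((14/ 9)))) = 40906600/ 81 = 505019.75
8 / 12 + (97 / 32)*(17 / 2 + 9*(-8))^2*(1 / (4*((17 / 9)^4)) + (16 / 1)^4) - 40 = 102762851609080579 / 128288256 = 801030856.71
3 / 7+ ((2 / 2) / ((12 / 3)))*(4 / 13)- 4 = -318 / 91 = -3.49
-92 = -92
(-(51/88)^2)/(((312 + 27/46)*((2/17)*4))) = -338997/148467968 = -0.00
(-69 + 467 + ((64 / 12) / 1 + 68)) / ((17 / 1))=1414 / 51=27.73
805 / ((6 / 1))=805 / 6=134.17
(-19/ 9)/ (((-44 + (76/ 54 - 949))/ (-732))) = -41724/ 26773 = -1.56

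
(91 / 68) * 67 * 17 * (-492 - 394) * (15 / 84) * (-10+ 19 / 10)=31254093 / 16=1953380.81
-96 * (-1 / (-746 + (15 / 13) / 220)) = -54912 / 426709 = -0.13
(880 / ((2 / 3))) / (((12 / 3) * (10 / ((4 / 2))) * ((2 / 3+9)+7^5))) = 99 / 25225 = 0.00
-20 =-20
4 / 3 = 1.33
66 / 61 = 1.08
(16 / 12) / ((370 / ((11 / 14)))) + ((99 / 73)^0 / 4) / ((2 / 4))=3907 / 7770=0.50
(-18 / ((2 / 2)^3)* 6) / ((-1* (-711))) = -0.15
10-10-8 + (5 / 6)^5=-59083 / 7776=-7.60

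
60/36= 5/3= 1.67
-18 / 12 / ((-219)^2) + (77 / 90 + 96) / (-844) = -46465553 / 404790840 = -0.11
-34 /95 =-0.36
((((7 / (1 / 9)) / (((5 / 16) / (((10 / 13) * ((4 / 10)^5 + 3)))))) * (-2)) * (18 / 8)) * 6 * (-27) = 13825129248 / 40625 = 340310.87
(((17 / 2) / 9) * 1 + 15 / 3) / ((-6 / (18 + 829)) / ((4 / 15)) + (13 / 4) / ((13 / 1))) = 181258 / 6813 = 26.60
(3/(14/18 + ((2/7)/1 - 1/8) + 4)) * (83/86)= 62748/107027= 0.59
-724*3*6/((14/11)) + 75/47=-3368247/329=-10237.83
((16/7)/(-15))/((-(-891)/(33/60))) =-4/42525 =-0.00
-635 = -635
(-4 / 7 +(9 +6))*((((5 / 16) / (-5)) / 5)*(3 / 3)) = -101 / 560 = -0.18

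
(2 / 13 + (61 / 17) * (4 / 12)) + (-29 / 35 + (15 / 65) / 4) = 53747 / 92820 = 0.58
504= 504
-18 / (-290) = 9 / 145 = 0.06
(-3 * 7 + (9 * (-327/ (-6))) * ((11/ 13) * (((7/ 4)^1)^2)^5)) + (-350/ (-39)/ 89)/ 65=10578281841126713/ 94629789696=111785.96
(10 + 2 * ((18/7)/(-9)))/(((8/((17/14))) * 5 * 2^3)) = 561/15680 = 0.04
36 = 36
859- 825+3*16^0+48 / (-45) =539 / 15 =35.93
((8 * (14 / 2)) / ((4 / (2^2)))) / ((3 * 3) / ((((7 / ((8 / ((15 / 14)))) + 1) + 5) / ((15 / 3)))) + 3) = 2072 / 351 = 5.90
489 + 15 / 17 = 8328 / 17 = 489.88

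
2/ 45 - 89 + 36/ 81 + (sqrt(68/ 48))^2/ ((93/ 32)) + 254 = 77179/ 465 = 165.98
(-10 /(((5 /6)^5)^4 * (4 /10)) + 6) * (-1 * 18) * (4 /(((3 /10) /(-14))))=-3200198.39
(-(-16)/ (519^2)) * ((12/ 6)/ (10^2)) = 8/ 6734025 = 0.00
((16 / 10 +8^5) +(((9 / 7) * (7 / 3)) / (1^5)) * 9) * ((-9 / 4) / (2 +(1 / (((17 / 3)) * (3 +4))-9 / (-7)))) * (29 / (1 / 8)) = -5170708.63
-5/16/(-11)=0.03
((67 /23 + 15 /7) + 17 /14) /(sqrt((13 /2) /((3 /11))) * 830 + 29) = -175653 /15859732294 + 837885 * sqrt(858) /15859732294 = 0.00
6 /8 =3 /4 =0.75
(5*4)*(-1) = -20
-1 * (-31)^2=-961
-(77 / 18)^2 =-18.30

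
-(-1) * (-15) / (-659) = 15 / 659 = 0.02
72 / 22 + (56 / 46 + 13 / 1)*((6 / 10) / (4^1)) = 5.41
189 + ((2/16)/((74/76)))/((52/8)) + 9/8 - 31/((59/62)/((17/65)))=206173211/1135160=181.62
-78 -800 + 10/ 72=-31603/ 36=-877.86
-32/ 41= -0.78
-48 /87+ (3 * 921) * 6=480746 /29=16577.45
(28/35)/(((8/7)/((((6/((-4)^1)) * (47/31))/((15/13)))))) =-4277/3100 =-1.38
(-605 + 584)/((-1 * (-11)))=-1.91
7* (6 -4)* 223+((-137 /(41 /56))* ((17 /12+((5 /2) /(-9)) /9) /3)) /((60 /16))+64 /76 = 8801719798 /2839455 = 3099.79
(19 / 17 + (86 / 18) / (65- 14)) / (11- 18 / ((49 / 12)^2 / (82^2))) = -1334956 / 7987608423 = -0.00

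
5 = 5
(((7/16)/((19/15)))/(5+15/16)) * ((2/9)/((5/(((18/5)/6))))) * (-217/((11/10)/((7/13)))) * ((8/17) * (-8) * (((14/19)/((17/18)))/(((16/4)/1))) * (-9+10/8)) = -1329039936/1417309465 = -0.94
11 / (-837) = -11 / 837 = -0.01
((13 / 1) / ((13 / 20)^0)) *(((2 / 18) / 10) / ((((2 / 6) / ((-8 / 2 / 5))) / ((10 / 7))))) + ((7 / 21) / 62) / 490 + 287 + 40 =1983843 / 6076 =326.50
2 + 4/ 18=20/ 9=2.22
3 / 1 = 3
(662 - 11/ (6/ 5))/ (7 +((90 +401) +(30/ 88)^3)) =1.31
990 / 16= 495 / 8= 61.88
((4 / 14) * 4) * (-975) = -7800 / 7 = -1114.29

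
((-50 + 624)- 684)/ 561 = -10/ 51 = -0.20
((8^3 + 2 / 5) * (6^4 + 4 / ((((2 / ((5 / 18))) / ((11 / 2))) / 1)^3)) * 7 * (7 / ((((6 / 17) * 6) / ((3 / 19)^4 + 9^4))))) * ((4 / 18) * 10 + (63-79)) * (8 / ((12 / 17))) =-119809853642068617565139 / 7600320720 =-15763789194683.96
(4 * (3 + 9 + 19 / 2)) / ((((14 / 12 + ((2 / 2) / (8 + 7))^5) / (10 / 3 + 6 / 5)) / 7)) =2339.20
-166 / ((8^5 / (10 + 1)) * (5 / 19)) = -17347 / 81920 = -0.21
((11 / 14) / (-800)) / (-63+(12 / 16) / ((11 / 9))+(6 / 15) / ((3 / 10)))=363 / 22565200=0.00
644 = 644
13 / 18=0.72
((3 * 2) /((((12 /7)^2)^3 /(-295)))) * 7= -242945185 /497664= -488.17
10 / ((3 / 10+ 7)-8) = -100 / 7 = -14.29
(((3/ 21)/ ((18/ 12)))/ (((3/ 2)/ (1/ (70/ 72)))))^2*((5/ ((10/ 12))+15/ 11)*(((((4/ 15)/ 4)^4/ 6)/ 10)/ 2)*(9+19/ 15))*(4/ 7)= 256/ 8441015625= 0.00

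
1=1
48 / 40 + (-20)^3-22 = -40104 / 5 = -8020.80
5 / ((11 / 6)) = 30 / 11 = 2.73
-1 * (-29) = 29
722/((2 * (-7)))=-361/7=-51.57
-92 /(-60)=23 /15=1.53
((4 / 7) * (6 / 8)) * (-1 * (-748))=2244 / 7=320.57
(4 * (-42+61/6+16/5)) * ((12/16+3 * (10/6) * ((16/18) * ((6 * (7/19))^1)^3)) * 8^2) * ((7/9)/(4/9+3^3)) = -85798101984/8470865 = -10128.61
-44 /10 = -22 /5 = -4.40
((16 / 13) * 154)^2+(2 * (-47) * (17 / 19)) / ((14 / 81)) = 796544857 / 22477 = 35438.22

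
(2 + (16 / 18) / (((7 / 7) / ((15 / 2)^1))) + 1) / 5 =29 / 15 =1.93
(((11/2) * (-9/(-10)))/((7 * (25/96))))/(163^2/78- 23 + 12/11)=2038608/239278375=0.01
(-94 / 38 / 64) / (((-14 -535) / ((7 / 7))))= 47 / 667584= 0.00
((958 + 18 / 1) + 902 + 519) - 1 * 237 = 2160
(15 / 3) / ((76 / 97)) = 485 / 76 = 6.38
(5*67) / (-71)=-335 / 71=-4.72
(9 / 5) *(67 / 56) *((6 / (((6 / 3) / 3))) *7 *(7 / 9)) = 4221 / 40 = 105.52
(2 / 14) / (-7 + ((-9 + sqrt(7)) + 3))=-13 / 1134-sqrt(7) / 1134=-0.01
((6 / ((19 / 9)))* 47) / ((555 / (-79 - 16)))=-846 / 37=-22.86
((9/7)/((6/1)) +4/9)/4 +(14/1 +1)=7643/504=15.16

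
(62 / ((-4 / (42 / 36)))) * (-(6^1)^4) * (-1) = -23436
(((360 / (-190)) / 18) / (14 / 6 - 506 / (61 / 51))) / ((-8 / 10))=-915 / 2925658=-0.00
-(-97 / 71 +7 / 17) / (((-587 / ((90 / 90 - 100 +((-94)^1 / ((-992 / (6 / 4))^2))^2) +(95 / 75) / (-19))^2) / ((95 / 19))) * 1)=-33132253712051949830833014774721 / 415258724754200875461603491840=-79.79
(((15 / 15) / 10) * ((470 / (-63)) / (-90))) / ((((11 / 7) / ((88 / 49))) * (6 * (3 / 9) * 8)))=47 / 79380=0.00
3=3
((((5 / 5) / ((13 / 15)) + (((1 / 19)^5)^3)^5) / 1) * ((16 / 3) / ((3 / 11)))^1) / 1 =2128746751994285171453661053557729789240948236362025680337085394362455912172666270115040495841559648 / 94342185599746729189423614873581206568632933202407956287666284522881568834924982425552931065705383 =22.56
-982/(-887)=1.11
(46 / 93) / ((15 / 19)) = 874 / 1395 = 0.63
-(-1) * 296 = 296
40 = 40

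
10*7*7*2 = 980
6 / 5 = 1.20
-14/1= -14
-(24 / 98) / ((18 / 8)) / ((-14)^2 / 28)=-16 / 1029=-0.02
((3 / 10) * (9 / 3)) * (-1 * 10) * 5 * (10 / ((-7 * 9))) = 50 / 7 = 7.14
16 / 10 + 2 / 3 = 34 / 15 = 2.27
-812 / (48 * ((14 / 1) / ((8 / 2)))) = -29 / 6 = -4.83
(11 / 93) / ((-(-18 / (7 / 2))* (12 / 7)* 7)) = 77 / 40176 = 0.00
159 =159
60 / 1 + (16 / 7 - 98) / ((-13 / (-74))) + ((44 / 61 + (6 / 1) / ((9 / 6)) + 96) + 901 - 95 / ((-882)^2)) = 318863748685 / 616893732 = 516.89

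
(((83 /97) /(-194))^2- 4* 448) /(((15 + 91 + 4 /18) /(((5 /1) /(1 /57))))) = -1627692260453235 /338535970544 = -4808.03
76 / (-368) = -19 / 92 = -0.21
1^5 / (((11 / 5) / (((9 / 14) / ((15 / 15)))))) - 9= -1341 / 154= -8.71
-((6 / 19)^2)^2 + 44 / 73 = 5639516 / 9513433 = 0.59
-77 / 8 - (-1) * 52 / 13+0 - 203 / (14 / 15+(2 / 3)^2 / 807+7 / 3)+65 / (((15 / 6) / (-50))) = -1298264365 / 949192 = -1367.76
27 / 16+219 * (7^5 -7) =58867227 / 16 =3679201.69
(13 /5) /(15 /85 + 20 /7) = 1547 /1805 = 0.86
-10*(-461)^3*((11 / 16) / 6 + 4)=193495057475 / 48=4031147030.73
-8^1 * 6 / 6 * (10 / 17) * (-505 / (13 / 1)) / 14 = 20200 / 1547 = 13.06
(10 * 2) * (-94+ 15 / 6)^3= -30642435 / 2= -15321217.50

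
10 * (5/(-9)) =-50/9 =-5.56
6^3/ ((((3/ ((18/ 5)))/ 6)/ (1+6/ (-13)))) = 54432/ 65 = 837.42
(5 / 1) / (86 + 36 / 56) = 70 / 1213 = 0.06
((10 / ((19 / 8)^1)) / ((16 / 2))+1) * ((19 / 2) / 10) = 29 / 20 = 1.45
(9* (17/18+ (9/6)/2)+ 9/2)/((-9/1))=-79/36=-2.19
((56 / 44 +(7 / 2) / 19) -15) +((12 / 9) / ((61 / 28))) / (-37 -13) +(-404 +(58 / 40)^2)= -6355929337 / 15298800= -415.45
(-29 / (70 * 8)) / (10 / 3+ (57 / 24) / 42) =-87 / 5695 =-0.02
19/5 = 3.80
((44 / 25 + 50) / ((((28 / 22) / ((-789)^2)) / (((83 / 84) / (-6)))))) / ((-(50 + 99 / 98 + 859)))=40858889159 / 8918100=4581.57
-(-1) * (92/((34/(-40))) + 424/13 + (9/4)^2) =-249491/3536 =-70.56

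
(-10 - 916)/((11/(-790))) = 731540/11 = 66503.64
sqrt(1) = 1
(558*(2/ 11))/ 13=1116/ 143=7.80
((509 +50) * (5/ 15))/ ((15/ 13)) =7267/ 45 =161.49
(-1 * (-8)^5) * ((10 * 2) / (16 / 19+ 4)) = 3112960 / 23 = 135346.09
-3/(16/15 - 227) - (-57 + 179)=-413413/3389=-121.99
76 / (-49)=-76 / 49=-1.55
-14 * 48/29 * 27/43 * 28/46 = -254016/28681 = -8.86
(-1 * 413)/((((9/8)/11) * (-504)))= 8.01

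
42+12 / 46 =972 / 23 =42.26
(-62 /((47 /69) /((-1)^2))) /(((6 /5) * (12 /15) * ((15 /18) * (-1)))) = 10695 /94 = 113.78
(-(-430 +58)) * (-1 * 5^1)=-1860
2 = 2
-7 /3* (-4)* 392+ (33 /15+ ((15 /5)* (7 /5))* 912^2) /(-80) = -9601901 /240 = -40007.92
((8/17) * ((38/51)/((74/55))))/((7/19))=158840/224553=0.71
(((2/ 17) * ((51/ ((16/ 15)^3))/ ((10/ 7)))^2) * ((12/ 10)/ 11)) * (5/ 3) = 18.51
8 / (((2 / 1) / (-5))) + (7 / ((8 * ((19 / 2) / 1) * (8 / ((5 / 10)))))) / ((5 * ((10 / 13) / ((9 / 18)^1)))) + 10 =-1215909 / 121600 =-10.00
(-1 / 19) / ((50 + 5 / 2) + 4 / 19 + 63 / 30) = -5 / 5207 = -0.00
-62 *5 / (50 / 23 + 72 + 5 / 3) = -21390 / 5233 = -4.09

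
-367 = -367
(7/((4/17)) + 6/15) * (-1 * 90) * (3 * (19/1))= -309339/2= -154669.50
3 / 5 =0.60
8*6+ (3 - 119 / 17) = 44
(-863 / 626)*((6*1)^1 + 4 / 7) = -19849 / 2191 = -9.06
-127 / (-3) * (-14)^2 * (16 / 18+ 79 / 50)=13827506 / 675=20485.19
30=30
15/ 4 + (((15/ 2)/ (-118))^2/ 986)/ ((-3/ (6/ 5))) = 102967935/ 27458128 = 3.75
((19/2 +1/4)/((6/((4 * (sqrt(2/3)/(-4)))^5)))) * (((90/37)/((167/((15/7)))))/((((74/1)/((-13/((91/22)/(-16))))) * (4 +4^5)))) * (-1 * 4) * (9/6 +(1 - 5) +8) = 314600 * sqrt(6)/2879049439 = 0.00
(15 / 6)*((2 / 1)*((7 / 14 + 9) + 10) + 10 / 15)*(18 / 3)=595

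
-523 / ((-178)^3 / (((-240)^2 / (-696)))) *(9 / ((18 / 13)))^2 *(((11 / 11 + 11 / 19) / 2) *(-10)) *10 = 9943537500 / 388437919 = 25.60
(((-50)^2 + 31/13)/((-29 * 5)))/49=-32531/92365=-0.35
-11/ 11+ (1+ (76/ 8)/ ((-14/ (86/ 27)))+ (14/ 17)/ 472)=-1637579/ 758268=-2.16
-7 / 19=-0.37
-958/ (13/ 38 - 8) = 36404/ 291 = 125.10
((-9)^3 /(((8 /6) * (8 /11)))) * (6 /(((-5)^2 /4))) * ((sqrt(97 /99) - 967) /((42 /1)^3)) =2584791 /274400 - 81 * sqrt(1067) /274400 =9.41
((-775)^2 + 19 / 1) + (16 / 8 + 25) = 600671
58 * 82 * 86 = 409016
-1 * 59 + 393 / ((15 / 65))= 1644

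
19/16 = 1.19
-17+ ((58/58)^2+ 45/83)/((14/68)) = -5525/581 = -9.51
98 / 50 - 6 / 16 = 1.58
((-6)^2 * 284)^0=1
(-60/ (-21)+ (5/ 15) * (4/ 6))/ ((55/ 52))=2.91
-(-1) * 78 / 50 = 39 / 25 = 1.56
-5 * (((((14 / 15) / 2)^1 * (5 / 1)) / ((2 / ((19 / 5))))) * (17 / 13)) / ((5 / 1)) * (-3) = 2261 / 130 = 17.39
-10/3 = -3.33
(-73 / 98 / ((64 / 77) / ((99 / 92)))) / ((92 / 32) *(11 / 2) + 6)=-79497 / 1798048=-0.04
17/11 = 1.55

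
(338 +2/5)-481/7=9439/35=269.69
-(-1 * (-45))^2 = -2025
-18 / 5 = -3.60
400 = 400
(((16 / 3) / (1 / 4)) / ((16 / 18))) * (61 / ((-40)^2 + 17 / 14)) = 20496 / 22417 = 0.91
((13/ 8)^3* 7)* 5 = 76895/ 512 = 150.19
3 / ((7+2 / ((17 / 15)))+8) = 17 / 95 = 0.18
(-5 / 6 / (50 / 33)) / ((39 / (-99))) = 1.40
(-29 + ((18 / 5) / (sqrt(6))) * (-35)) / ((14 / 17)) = -51 * sqrt(6) / 2 - 493 / 14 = -97.68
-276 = -276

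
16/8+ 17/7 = 31/7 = 4.43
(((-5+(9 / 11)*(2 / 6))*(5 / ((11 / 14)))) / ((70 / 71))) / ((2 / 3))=-5538 / 121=-45.77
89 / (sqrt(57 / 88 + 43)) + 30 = 43.47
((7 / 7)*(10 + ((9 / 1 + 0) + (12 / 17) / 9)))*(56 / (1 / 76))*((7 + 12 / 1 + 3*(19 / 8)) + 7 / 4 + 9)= 152702620 / 51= 2994169.02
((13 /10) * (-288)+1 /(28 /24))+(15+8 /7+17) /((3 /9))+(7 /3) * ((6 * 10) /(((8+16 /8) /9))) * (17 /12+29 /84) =-52.11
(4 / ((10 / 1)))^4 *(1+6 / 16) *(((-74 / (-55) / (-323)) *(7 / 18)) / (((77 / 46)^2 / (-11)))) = 0.00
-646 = -646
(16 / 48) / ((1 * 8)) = 0.04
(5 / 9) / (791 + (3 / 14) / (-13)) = 910 / 1295631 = 0.00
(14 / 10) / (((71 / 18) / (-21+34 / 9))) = -434 / 71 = -6.11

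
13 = 13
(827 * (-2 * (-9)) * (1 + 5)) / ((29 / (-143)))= -12772188 / 29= -440420.28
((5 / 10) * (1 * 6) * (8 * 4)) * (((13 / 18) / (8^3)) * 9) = 39 / 32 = 1.22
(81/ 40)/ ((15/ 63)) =1701/ 200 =8.50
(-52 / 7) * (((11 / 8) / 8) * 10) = -715 / 56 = -12.77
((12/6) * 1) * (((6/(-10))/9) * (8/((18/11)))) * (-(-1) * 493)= -43384/135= -321.36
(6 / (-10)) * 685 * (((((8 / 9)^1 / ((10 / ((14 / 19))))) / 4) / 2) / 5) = -959 / 1425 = -0.67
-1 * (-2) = 2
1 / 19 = 0.05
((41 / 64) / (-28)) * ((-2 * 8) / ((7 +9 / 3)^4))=41 / 1120000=0.00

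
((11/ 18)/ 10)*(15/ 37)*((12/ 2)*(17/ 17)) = 11/ 74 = 0.15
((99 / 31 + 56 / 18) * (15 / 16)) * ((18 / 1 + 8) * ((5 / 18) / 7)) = 571675 / 93744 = 6.10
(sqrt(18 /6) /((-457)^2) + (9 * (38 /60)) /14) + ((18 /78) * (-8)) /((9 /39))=-1063 /140 + sqrt(3) /208849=-7.59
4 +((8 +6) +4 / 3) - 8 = 34 / 3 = 11.33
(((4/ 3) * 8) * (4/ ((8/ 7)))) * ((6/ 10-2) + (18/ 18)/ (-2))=-1064/ 15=-70.93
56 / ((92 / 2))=28 / 23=1.22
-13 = -13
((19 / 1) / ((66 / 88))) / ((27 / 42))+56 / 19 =21728 / 513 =42.35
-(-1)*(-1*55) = -55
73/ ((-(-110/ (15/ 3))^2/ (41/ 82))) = -73/ 968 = -0.08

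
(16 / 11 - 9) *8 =-664 / 11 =-60.36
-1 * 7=-7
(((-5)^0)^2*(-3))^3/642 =-9/214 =-0.04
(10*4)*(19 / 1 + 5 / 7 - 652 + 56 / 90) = -1591792 / 63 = -25266.54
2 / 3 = 0.67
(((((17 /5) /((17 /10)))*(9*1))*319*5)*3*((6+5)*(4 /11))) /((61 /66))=372759.34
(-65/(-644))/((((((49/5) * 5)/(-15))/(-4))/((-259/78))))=-925/2254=-0.41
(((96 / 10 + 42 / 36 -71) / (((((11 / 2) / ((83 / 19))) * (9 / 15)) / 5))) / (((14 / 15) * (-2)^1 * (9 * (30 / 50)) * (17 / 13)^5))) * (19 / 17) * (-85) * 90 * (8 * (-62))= 43157343960575000 / 983960901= 43860832.19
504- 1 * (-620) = 1124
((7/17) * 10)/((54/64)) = 2240/459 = 4.88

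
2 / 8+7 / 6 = 17 / 12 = 1.42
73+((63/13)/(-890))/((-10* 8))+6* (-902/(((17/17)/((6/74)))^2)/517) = 4343484795209/59555880800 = 72.93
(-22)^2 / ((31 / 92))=44528 / 31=1436.39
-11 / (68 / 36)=-99 / 17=-5.82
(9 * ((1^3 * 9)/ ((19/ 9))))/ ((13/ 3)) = 2187/ 247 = 8.85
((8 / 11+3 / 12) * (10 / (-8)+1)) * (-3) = 129 / 176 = 0.73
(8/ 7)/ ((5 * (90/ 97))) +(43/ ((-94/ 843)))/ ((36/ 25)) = -267.55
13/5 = 2.60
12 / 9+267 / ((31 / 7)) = 5731 / 93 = 61.62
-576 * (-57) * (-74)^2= 179788032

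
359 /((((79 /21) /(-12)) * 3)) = -381.72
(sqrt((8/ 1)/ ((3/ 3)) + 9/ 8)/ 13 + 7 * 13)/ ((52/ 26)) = sqrt(146)/ 104 + 91/ 2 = 45.62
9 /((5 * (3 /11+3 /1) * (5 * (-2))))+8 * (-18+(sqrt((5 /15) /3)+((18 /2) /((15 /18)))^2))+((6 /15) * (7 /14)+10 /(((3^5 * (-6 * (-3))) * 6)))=1039173233 /1312200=791.93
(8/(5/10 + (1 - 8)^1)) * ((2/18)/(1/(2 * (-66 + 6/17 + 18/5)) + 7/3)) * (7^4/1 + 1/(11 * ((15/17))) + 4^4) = -8221289344/52610415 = -156.27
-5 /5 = -1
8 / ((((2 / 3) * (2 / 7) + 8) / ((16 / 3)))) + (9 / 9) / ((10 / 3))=2369 / 430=5.51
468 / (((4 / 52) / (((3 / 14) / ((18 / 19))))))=9633 / 7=1376.14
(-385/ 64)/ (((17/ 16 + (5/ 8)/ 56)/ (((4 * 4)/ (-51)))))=1.76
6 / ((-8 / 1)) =-3 / 4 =-0.75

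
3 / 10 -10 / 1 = -97 / 10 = -9.70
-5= -5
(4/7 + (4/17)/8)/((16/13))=1859/3808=0.49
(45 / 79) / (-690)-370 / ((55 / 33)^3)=-7260807 / 90850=-79.92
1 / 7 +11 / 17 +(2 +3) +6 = 1403 / 119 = 11.79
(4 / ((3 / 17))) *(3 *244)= 16592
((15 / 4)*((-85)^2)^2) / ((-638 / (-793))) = 620926434375 / 2552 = 243309731.34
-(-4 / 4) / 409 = 1 / 409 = 0.00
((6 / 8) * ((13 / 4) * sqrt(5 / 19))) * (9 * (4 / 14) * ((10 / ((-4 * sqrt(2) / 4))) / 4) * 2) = -1755 * sqrt(190) / 2128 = -11.37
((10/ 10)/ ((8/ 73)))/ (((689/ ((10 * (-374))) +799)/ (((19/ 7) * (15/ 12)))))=6484225/ 167303976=0.04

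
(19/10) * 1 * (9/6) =57/20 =2.85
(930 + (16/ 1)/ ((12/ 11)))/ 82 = 1417/ 123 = 11.52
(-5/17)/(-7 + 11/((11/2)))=1/17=0.06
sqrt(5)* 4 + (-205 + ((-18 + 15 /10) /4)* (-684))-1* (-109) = 4* sqrt(5) + 5451 /2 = 2734.44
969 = 969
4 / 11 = 0.36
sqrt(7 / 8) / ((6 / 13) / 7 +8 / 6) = 273 * sqrt(14) / 1528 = 0.67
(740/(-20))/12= -37/12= -3.08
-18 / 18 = -1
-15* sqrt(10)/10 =-3* sqrt(10)/2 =-4.74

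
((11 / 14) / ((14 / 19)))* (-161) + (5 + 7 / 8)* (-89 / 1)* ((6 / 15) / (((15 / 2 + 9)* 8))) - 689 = -15934621 / 18480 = -862.26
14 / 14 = 1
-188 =-188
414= 414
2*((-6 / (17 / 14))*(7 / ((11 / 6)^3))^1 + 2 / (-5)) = -1360588 / 113135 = -12.03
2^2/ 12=1/ 3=0.33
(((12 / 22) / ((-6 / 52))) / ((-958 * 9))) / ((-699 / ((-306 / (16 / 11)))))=221 / 1339284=0.00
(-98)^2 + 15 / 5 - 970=8637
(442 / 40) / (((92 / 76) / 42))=88179 / 230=383.39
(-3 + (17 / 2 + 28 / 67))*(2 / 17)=793 / 1139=0.70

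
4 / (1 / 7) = 28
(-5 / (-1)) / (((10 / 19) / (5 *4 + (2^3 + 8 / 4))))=285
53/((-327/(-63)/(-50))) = -55650/109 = -510.55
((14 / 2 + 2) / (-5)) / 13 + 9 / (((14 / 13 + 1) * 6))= 683 / 1170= 0.58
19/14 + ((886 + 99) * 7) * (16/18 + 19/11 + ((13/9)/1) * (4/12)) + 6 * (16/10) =444265799/20790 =21369.21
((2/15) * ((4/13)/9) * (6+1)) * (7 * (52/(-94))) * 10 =-1568/1269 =-1.24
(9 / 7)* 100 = 900 / 7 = 128.57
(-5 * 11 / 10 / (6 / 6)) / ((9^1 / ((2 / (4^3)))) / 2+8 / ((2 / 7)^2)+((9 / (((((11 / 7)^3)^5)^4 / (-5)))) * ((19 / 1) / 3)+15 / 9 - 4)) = -0.02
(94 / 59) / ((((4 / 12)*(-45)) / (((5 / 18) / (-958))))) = 47 / 1526094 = 0.00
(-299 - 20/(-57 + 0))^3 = -4932967991167/185193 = -26636903.07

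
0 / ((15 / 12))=0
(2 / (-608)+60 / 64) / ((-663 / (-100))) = 1775 / 12597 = 0.14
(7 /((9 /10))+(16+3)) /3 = 241 /27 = 8.93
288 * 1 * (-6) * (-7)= 12096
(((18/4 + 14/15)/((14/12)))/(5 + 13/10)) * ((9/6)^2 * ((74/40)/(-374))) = -6031/733040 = -0.01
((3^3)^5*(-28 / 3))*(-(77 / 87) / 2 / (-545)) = -1718680194 / 15805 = -108742.82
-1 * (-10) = 10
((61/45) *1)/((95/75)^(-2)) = 22021/10125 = 2.17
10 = 10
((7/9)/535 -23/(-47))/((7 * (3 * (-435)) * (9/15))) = -111074/1240377705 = -0.00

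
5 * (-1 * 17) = -85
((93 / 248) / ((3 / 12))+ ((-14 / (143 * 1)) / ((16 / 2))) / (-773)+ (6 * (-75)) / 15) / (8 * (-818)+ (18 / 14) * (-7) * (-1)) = 12601439 / 2889489460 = 0.00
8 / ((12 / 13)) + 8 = 50 / 3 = 16.67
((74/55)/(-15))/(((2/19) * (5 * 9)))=-703/37125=-0.02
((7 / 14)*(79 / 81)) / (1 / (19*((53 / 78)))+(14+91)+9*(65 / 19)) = 79553 / 22164516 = 0.00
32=32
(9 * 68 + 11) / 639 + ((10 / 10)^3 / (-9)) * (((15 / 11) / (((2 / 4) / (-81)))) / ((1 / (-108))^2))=2012396773 / 7029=286299.16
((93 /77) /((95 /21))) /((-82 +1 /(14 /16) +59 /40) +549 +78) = 1736 /3560733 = 0.00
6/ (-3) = -2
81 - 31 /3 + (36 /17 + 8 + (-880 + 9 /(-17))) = -40787 /51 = -799.75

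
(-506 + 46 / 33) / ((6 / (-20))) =166520 / 99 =1682.02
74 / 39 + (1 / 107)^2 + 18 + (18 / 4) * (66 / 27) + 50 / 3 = 21237934 / 446511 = 47.56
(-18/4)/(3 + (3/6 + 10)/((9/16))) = -27/130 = -0.21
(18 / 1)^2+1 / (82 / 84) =13326 / 41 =325.02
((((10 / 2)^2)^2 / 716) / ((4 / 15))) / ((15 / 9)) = 5625 / 2864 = 1.96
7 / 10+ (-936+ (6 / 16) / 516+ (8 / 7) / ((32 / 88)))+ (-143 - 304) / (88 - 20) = -938.73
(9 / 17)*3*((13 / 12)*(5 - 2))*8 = 702 / 17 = 41.29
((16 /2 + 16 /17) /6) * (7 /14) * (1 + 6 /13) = 722 /663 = 1.09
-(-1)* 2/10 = 1/5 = 0.20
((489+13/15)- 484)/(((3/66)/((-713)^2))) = 984202384/15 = 65613492.27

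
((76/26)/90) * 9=19/65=0.29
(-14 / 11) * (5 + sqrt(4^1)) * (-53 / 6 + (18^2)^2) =-30860347 / 33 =-935162.03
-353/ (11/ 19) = -6707/ 11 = -609.73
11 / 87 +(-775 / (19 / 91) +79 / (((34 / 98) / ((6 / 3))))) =-91505396 / 28101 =-3256.30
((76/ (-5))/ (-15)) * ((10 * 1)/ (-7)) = -152/ 105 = -1.45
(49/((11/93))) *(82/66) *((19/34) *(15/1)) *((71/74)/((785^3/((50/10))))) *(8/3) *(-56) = -9409609552/1472668431685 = -0.01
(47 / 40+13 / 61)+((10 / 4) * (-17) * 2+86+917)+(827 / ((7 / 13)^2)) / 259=28810830857 / 30966040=930.40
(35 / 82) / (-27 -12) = -35 / 3198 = -0.01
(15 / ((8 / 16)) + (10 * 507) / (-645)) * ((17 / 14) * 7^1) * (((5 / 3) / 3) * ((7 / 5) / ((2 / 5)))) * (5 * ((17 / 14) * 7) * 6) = 12036850 / 129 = 93308.91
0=0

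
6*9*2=108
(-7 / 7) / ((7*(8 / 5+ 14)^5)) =-3125 / 20210220576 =-0.00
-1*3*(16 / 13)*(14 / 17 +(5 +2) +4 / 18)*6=-39392 / 221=-178.24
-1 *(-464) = 464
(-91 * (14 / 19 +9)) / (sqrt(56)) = -2405 * sqrt(14) / 76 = -118.40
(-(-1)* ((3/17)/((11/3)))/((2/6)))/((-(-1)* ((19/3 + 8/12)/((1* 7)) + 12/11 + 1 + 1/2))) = 54/1343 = 0.04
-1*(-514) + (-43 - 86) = 385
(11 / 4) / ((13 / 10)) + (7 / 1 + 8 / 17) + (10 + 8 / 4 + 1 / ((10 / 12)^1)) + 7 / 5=53451 / 2210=24.19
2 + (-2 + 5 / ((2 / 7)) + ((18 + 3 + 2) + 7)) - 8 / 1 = 79 / 2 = 39.50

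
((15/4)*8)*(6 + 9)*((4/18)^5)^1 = 1600/6561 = 0.24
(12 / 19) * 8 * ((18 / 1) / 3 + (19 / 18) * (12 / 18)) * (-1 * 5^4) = -21169.59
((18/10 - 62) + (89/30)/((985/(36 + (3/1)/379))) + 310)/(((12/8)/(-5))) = -932945731/1119945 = -833.03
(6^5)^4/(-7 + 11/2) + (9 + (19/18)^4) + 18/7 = -1791108145885561771385/734832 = -2437438960041971.19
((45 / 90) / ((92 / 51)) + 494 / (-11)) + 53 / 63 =-5583833 / 127512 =-43.79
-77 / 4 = -19.25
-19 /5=-3.80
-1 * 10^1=-10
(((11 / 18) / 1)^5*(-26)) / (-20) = 2093663 / 18895680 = 0.11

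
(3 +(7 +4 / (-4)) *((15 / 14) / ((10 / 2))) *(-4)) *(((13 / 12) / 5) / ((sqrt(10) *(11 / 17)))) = -221 *sqrt(10) / 3080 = -0.23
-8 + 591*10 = 5902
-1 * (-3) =3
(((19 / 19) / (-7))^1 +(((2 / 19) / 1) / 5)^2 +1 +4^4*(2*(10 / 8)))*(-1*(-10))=80972356 / 12635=6408.58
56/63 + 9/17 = 217/153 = 1.42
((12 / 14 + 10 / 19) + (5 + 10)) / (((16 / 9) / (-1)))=-9.22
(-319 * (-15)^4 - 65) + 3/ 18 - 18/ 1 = -96896747/ 6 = -16149457.83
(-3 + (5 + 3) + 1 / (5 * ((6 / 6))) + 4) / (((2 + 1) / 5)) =46 / 3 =15.33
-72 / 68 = -18 / 17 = -1.06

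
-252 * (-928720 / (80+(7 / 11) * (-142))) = -22582560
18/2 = 9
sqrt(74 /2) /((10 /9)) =9 * sqrt(37) /10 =5.47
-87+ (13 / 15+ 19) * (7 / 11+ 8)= 2791 / 33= 84.58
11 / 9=1.22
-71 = -71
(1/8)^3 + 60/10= 3073/512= 6.00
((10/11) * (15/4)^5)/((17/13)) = 49359375/95744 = 515.53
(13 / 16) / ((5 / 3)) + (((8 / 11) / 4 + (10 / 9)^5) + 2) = 226706101 / 51963120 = 4.36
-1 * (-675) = 675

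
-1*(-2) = 2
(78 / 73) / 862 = 39 / 31463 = 0.00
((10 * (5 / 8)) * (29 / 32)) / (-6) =-725 / 768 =-0.94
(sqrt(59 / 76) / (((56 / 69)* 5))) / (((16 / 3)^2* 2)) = 0.00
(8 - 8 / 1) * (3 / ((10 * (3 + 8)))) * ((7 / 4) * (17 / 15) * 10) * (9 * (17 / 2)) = 0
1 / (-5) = -1 / 5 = -0.20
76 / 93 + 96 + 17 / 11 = 100625 / 1023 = 98.36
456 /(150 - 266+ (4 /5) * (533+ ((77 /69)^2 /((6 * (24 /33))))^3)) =1360576946025750528 /926202596174406367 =1.47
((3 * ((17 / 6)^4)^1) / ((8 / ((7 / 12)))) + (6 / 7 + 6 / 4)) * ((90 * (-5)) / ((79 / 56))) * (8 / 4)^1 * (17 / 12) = -2030147225 / 136512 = -14871.57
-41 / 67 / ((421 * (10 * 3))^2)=-41 / 10687632300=-0.00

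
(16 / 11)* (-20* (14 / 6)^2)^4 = 14757890560000 / 72171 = 204485050.23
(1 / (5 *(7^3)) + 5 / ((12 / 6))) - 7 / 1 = -4.50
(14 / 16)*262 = 917 / 4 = 229.25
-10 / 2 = -5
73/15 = 4.87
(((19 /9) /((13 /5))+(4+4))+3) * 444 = 204536 /39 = 5244.51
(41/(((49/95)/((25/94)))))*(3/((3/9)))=876375/4606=190.27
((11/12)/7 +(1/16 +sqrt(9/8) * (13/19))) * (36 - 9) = 24.82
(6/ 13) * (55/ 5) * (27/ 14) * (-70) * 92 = -819720/ 13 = -63055.38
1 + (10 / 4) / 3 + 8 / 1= 59 / 6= 9.83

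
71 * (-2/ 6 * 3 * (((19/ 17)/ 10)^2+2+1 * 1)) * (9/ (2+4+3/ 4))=-6181331/ 21675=-285.18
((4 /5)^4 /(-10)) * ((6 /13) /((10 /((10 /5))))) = -768 /203125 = -0.00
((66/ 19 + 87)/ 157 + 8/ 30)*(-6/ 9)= -75434/ 134235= -0.56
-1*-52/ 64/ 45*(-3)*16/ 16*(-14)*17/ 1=1547/ 120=12.89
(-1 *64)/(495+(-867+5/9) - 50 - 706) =576/10147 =0.06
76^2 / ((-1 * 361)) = -16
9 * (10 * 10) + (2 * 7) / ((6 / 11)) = 2777 / 3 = 925.67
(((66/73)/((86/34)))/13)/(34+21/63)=3366/4203121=0.00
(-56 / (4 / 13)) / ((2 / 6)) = -546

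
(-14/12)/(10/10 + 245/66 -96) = 77/6025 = 0.01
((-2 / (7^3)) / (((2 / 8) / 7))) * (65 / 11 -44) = 3352 / 539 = 6.22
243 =243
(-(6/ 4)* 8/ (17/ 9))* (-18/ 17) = 1944/ 289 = 6.73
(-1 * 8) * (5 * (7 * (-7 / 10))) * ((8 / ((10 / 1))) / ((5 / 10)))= 1568 / 5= 313.60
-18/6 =-3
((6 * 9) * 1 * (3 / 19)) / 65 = 162 / 1235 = 0.13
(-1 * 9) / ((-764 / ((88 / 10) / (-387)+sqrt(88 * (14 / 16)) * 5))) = -11 / 41065+45 * sqrt(77) / 764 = 0.52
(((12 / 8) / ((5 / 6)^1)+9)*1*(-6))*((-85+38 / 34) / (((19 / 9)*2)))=2079108 / 1615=1287.37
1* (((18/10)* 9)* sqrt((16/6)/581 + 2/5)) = 27* sqrt(30729090)/14525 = 10.30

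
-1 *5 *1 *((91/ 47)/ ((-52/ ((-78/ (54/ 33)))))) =-5005/ 564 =-8.87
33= 33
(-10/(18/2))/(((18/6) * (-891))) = 0.00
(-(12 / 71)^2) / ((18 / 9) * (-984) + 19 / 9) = 1296 / 89190413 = 0.00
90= 90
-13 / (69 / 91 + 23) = -1183 / 2162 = -0.55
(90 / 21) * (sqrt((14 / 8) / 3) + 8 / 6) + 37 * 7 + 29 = 5 * sqrt(21) / 7 + 2056 / 7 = 296.99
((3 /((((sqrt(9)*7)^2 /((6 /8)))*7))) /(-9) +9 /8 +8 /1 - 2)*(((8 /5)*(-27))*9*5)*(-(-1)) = -4750839 /343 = -13850.84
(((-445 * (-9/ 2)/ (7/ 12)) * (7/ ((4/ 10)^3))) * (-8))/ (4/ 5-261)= 15018750/ 1301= 11544.00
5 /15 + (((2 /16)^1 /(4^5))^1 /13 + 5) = 1703939 /319488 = 5.33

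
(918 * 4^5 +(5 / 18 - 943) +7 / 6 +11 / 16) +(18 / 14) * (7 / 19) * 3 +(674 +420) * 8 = 2593302697 / 2736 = 947844.55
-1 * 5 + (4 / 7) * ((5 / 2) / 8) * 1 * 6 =-55 / 14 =-3.93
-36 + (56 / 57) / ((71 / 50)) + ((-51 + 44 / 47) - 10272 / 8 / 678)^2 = 304135369558891 / 114152599887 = 2664.29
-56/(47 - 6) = -56/41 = -1.37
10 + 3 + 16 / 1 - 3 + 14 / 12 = 163 / 6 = 27.17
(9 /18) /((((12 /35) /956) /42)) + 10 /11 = 644115 /11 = 58555.91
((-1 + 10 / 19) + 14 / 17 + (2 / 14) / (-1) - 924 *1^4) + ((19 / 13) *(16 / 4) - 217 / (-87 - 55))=-3824953823 / 4173806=-916.42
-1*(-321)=321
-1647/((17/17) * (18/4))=-366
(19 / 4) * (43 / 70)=817 / 280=2.92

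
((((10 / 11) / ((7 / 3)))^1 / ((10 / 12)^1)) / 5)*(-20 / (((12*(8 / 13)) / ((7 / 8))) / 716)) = -6981 / 44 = -158.66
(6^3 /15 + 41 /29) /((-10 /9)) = -14.23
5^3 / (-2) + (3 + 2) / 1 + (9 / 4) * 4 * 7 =11 / 2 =5.50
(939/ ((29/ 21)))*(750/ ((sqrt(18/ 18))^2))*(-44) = -650727000/ 29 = -22438862.07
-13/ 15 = -0.87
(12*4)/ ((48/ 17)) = 17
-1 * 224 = -224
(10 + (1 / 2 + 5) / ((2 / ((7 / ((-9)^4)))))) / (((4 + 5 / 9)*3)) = 262517 / 358668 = 0.73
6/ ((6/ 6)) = 6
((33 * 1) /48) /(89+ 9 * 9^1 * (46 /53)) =583 /135088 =0.00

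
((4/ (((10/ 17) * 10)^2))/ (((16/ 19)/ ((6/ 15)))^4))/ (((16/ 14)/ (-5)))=-263639383/ 10240000000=-0.03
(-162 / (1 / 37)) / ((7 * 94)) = -2997 / 329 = -9.11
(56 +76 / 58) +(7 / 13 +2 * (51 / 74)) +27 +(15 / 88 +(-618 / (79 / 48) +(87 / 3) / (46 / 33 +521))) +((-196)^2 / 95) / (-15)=-316.00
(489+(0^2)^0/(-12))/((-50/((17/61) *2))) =-99739/18300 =-5.45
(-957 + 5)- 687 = -1639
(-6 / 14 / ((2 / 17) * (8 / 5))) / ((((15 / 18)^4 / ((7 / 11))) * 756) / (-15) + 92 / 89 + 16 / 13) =531063 / 8380708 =0.06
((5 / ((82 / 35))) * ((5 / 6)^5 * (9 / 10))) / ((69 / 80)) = 546875 / 611064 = 0.89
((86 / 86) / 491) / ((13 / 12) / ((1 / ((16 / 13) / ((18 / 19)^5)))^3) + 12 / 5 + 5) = 16701888635517926880 / 97954309026633465349837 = 0.00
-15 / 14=-1.07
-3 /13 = -0.23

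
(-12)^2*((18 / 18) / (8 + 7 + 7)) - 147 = -1545 / 11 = -140.45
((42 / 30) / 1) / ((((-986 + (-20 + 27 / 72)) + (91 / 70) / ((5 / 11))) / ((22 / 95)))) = -1232 / 3810507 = -0.00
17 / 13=1.31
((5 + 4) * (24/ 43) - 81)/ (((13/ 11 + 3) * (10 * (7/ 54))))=-970299/ 69230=-14.02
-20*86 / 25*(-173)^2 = -10295576 / 5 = -2059115.20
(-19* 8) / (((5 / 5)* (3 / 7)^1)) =-1064 / 3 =-354.67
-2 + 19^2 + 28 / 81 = 29107 / 81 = 359.35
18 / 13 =1.38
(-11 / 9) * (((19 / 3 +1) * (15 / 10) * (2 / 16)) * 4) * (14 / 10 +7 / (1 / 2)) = -9317 / 90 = -103.52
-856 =-856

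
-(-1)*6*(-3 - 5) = -48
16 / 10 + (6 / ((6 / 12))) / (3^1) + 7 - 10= 13 / 5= 2.60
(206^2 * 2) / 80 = 10609 / 10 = 1060.90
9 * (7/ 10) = 63/ 10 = 6.30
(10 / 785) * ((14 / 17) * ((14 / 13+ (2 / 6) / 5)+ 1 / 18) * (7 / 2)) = 68747 / 1561365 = 0.04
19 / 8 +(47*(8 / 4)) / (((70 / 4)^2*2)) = 24779 / 9800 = 2.53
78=78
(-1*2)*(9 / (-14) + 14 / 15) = -0.58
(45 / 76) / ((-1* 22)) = -45 / 1672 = -0.03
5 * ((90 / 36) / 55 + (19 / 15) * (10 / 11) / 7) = 1.05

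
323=323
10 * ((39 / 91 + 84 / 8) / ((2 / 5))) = 3825 / 14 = 273.21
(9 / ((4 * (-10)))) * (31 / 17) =-279 / 680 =-0.41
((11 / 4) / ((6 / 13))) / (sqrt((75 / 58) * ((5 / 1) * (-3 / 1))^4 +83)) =143 * sqrt(99818) / 1941288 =0.02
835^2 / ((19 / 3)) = 2091675 / 19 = 110088.16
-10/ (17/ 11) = -110/ 17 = -6.47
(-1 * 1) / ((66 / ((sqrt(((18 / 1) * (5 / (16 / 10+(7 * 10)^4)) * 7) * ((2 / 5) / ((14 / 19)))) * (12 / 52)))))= -3 * sqrt(1425593845) / 8583575572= -0.00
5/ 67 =0.07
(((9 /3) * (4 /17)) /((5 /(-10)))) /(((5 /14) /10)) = -672 /17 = -39.53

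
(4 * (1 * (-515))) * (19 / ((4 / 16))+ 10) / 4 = -44290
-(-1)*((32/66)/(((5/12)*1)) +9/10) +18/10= 85/22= 3.86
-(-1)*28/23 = 1.22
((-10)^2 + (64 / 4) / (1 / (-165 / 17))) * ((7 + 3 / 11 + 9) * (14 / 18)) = -1177820 / 1683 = -699.83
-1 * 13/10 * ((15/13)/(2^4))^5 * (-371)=56345625/59896758272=0.00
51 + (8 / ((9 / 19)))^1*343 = 5843.89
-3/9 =-1/3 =-0.33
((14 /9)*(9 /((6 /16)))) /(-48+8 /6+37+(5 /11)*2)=-4.26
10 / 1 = 10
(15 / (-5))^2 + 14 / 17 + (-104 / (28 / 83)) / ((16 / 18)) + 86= -119475 / 476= -251.00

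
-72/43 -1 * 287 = -12413/43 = -288.67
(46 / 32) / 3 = 23 / 48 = 0.48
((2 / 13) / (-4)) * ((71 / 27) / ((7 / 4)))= -142 / 2457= -0.06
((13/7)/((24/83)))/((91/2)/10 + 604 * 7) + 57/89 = 203134649/316425438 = 0.64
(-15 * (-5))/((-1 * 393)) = -25/131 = -0.19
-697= -697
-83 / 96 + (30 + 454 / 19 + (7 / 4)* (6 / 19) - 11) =77671 / 1824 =42.58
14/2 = 7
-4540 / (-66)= 2270 / 33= 68.79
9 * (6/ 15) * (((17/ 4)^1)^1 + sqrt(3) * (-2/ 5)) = 153/ 10 - 36 * sqrt(3)/ 25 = 12.81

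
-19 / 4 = -4.75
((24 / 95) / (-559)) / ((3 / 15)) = -24 / 10621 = -0.00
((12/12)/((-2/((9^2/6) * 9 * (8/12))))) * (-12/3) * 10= 1620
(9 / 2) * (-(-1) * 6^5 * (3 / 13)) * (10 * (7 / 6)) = 1224720 / 13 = 94209.23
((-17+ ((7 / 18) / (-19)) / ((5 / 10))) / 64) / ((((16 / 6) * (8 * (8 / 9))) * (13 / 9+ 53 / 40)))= -196695 / 38795264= -0.01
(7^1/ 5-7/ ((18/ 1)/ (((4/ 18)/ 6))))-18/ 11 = -6703/ 26730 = -0.25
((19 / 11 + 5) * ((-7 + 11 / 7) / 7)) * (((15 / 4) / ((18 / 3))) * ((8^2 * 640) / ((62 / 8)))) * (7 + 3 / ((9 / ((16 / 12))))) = -19292569600 / 150381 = -128291.27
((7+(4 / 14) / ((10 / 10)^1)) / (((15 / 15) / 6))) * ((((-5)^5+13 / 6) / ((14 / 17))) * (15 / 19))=-243674685 / 1862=-130867.18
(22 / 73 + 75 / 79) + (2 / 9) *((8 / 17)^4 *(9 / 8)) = 608342381 / 481665607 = 1.26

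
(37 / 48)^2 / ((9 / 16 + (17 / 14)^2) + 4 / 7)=67081 / 294480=0.23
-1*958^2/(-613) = 917764/613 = 1497.17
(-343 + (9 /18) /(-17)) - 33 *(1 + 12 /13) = -179669 /442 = -406.49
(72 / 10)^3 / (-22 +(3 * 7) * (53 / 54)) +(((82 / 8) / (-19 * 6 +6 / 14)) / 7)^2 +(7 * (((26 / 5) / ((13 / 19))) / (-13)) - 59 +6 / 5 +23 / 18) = -5412141321359 / 16432650000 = -329.35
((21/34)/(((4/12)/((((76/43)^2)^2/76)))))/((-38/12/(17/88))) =-0.01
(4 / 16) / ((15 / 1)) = 1 / 60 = 0.02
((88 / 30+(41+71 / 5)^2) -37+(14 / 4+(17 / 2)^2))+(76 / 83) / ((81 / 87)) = 692403299 / 224100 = 3089.71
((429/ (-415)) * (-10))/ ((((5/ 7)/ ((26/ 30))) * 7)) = 3718/ 2075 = 1.79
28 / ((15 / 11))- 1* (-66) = 1298 / 15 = 86.53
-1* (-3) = 3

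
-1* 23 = -23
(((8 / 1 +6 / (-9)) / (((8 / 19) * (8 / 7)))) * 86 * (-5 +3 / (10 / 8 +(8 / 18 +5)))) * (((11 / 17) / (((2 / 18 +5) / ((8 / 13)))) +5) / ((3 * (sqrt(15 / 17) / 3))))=-1781247386303 * sqrt(255) / 882002160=-32249.63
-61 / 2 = -30.50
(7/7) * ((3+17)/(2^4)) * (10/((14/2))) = 25/14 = 1.79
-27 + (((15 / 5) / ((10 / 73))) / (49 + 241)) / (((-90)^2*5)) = -1057049927 / 39150000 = -27.00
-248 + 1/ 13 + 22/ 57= -183425/ 741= -247.54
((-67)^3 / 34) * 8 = -1203052 / 17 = -70767.76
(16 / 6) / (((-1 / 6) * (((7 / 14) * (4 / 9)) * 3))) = -24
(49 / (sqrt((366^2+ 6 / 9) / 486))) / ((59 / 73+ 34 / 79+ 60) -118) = -1089963 *sqrt(200935) / 9396380815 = -0.05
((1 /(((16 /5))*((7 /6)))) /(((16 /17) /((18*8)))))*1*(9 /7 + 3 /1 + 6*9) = 117045 /49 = 2388.67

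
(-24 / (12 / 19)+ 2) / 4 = -9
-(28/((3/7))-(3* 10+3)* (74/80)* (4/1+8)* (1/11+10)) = 108929/30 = 3630.97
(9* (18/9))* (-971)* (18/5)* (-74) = 23280696/5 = 4656139.20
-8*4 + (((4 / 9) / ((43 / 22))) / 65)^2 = -20248761056 / 632774025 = -32.00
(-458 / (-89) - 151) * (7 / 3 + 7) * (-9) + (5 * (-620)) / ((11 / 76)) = -8973956 / 979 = -9166.45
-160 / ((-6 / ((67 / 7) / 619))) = 5360 / 12999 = 0.41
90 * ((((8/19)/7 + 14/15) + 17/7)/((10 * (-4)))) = -20481/2660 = -7.70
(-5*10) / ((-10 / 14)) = 70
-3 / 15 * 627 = -125.40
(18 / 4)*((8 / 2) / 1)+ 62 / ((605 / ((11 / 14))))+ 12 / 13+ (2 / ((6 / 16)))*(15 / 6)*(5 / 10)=385439 / 15015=25.67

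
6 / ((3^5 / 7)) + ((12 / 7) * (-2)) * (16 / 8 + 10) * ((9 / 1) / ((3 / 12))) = -839710 / 567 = -1480.97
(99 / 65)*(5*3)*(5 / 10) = 297 / 26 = 11.42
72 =72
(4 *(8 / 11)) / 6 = 16 / 33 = 0.48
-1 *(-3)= 3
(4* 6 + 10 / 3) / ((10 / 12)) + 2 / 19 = 3126 / 95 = 32.91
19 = 19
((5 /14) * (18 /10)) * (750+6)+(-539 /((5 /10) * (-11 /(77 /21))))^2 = 1166458 /9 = 129606.44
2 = 2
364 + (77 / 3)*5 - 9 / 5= 7358 / 15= 490.53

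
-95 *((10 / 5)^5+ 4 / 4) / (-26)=3135 / 26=120.58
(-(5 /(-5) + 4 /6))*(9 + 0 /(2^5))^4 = 2187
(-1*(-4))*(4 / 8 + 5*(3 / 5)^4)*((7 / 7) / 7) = 82 / 125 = 0.66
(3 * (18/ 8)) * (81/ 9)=243/ 4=60.75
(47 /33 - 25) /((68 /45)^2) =-262575 /25432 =-10.32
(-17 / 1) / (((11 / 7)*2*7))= -17 / 22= -0.77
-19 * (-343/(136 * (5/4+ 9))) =6517/1394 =4.68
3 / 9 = 0.33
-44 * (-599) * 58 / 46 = 764324 / 23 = 33231.48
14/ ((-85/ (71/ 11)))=-994/ 935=-1.06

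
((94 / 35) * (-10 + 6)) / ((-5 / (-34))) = -12784 / 175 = -73.05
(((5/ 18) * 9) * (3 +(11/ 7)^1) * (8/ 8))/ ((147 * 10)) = 8/ 1029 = 0.01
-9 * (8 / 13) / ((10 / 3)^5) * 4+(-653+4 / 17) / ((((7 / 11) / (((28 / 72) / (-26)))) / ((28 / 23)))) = 295835508 / 15884375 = 18.62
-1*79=-79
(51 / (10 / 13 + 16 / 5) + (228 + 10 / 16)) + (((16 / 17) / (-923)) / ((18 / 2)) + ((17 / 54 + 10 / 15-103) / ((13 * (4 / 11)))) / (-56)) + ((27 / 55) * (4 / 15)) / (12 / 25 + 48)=313288280559635 / 1295319415104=241.86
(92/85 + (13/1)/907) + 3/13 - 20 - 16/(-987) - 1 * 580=-592194404726/989205945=-598.66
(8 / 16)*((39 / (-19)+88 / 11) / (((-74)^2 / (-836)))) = -0.45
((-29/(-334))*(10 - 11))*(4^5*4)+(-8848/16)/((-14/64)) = 2172.36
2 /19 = 0.11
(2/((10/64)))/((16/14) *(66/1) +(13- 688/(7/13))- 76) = -448/44285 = -0.01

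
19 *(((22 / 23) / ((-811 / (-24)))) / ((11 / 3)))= 2736 / 18653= 0.15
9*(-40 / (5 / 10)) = -720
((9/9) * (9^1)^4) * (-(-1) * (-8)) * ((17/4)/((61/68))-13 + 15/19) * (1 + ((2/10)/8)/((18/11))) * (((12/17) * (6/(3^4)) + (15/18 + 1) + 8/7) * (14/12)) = 65229516027/46360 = 1407021.48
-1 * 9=-9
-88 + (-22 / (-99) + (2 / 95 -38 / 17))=-1308034 / 14535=-89.99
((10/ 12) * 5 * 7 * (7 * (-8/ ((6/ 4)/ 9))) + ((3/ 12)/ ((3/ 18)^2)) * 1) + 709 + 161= -8921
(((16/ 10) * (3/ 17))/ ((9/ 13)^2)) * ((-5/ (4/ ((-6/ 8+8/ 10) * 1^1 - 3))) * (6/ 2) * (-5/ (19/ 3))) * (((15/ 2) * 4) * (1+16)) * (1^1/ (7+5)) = -49855/ 228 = -218.66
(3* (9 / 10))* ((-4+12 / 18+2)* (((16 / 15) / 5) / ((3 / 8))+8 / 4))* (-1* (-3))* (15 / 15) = -3468 / 125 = -27.74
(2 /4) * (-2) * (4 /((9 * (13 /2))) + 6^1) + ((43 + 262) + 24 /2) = 36379 /117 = 310.93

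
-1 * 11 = -11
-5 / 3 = -1.67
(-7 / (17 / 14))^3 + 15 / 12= -3740203 / 19652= -190.32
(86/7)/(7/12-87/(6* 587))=605784/27545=21.99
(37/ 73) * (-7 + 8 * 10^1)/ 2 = 37/ 2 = 18.50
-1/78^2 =-1/6084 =-0.00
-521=-521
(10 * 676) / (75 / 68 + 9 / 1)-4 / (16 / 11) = 666.36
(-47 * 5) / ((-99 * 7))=235 / 693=0.34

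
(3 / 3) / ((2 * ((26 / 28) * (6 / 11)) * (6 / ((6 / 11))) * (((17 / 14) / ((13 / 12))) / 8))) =98 / 153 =0.64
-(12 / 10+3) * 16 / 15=-112 / 25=-4.48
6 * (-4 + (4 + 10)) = 60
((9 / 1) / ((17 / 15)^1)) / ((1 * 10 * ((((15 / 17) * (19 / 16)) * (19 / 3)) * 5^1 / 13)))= 2808 / 9025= 0.31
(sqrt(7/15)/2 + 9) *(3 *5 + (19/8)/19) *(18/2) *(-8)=-9801 -363 *sqrt(105)/10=-10172.96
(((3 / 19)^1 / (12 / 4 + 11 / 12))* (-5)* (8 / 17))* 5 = -7200 / 15181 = -0.47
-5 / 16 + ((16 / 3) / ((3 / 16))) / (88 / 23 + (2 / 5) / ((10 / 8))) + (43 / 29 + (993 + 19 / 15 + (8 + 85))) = 3407601887 / 3111120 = 1095.30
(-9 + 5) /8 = -1 /2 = -0.50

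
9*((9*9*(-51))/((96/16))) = -12393/2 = -6196.50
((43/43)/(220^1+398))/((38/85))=85/23484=0.00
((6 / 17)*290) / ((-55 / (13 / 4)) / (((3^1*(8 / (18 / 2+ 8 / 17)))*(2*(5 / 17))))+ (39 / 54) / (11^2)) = -19706544 / 2184619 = -9.02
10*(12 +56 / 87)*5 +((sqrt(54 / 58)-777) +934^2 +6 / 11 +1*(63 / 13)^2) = 3*sqrt(87) / 29 +141069217958 / 161733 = 872236.18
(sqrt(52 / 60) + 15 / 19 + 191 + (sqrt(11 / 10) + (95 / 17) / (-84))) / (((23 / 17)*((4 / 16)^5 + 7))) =17408*sqrt(195) / 2473305 + 8704*sqrt(110) / 824435 + 1331667712 / 65789913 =20.45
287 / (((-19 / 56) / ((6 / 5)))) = -96432 / 95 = -1015.07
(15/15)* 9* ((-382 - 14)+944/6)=-2148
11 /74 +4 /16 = 59 /148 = 0.40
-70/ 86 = -35/ 43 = -0.81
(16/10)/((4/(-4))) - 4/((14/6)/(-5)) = 244/35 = 6.97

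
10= 10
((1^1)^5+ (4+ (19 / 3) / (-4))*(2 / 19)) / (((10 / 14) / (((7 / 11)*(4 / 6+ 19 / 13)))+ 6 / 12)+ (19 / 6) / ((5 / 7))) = 2907905 / 12659054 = 0.23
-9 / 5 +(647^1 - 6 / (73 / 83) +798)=524278 / 365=1436.38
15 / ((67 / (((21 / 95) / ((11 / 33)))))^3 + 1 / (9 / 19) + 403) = 3750705 / 257967973943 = 0.00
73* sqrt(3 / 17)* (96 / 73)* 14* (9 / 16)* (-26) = -19656* sqrt(51) / 17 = -8257.17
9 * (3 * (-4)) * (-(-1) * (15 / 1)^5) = -82012500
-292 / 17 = -17.18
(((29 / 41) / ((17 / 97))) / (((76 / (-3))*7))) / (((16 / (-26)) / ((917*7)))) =100601319 / 423776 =237.39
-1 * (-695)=695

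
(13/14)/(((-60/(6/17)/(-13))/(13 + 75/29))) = 19097/17255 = 1.11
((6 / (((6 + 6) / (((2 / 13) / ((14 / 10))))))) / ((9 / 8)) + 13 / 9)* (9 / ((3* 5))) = 1223 / 1365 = 0.90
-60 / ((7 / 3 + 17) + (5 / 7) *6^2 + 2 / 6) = -1260 / 953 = -1.32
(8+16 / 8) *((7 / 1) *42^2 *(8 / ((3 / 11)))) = 3622080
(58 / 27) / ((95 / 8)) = 464 / 2565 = 0.18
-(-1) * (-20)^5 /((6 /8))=-12800000 /3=-4266666.67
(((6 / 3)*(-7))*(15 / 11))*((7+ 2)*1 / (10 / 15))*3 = -8505 / 11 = -773.18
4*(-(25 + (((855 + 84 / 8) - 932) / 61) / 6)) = -18167 / 183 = -99.27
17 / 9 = 1.89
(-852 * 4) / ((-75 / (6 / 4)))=1704 / 25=68.16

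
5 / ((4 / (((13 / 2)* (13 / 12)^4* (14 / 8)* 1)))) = 12995255 / 663552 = 19.58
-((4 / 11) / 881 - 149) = 1443955 / 9691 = 149.00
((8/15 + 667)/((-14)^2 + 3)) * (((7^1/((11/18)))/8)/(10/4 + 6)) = 12369/21890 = 0.57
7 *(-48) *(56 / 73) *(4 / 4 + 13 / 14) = -36288 / 73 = -497.10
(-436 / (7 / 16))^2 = 48664576 / 49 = 993154.61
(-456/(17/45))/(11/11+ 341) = -60/17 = -3.53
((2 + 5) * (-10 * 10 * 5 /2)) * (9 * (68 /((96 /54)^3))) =-97594875 /512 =-190614.99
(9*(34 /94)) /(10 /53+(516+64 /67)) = 60367 /9589974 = 0.01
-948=-948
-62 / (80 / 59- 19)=3658 / 1041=3.51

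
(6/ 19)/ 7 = 0.05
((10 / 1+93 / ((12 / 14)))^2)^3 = 177210755074809 / 64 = 2768918048043.89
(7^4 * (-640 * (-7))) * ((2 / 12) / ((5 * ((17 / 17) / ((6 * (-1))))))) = -2151296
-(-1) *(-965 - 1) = -966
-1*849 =-849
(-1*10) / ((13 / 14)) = -140 / 13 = -10.77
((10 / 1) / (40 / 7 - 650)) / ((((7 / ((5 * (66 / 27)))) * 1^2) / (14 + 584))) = -5980 / 369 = -16.21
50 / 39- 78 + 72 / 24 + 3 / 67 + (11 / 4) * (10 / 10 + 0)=-741289 / 10452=-70.92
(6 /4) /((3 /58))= 29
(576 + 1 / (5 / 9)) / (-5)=-2889 / 25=-115.56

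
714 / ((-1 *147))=-34 / 7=-4.86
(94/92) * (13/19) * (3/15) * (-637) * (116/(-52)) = 868231/4370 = 198.68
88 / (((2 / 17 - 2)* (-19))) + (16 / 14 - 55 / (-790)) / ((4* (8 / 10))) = 954683 / 336224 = 2.84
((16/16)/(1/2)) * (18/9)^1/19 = 4/19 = 0.21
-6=-6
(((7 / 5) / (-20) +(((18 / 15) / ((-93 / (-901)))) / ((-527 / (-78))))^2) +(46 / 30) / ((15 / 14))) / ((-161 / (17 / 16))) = -61068537113 / 2141091086400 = -0.03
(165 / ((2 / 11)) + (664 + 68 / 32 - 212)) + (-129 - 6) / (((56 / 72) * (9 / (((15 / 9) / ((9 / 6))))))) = 75051 / 56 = 1340.20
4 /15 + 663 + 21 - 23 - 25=9544 /15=636.27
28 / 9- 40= -332 / 9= -36.89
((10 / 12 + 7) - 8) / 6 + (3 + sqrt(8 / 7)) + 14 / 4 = 2 * sqrt(14) / 7 + 233 / 36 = 7.54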